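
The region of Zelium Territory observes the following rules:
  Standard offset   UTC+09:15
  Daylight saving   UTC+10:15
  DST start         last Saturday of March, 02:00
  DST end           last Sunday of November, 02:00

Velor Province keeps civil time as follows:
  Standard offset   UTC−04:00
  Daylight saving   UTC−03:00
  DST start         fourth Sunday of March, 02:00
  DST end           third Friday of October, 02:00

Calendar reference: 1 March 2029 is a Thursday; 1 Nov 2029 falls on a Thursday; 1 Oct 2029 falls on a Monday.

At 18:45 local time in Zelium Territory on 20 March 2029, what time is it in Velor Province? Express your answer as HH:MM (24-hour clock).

1 March 2029 is a Thursday, so Saturdays fall on 3, 10, 17, 24, 31; the last is March 31.
1 November 2029 is a Thursday, so Sundays fall on 4, 11, 18, 25; the last is November 25.
Daylight saving runs 31 March – 25 November; 20 March 2029 is outside that window, so Zelium Territory is on standard time at UTC+09:15.
18:45 Zelium Territory − 9h15m = 09:30 UTC.
1 March 2029 is a Thursday, so the first Sunday is March 4 and the fourth is March 25.
1 October 2029 is a Monday, so the first Friday is October 5 and the third is October 19.
At the standard offset (UTC−04:00), 09:30 UTC − 4h = 05:30 Velor Province standard time.
The standard-time date in Velor Province, 20 March 2029, does not fall between 25 March and 19 October, so daylight saving is not in effect and Velor Province is at UTC−04:00.
09:30 UTC − 4h = 05:30 Velor Province.

05:30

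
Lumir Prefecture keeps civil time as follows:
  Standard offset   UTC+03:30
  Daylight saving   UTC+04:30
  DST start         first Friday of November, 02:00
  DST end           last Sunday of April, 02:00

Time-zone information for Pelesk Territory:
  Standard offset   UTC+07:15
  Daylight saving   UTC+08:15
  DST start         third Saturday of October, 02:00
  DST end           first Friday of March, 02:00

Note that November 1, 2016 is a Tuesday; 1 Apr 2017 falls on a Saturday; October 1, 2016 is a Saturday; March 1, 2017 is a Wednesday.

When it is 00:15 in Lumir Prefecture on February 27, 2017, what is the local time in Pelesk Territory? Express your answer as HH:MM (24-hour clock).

1 November 2016 is a Tuesday, so the first Friday is November 4.
1 April 2017 is a Saturday, so Sundays fall on 2, 9, 16, 23, 30; the last is April 30.
Daylight saving runs 4 November 2016 – 30 April 2017; February 27, 2017 is inside that window, so Lumir Prefecture is at UTC+04:30.
00:15 Lumir Prefecture − 4h30m = 19:45 UTC (rolling into the previous day, 26 February 2017).
1 October 2016 is a Saturday, so the first Saturday is October 1 and the third is October 15.
1 March 2017 is a Wednesday, so the first Friday is March 3.
At the standard offset (UTC+07:15), 19:45 UTC + 7h15m = 03:00 Pelesk Territory standard time (rolling into the next day, 27 February 2017).
The standard-time date in Pelesk Territory, February 27, 2017, lies within the daylight-saving period (15 October 2016 – 3 March 2017), so Pelesk Territory is on daylight time, UTC+08:15.
19:45 UTC + 8h15m = 04:00 Pelesk Territory (rolling into the next day, 27 February 2017).

04:00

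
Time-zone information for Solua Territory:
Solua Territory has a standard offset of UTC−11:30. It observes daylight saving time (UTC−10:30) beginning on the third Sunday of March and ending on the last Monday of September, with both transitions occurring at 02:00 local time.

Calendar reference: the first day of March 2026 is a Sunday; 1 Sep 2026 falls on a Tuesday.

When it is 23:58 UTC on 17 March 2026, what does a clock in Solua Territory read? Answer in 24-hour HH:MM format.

13:28

1 March 2026 is a Sunday, so the first Sunday is March 1 and the third is March 15.
1 September 2026 is a Tuesday, so Mondays fall on 7, 14, 21, 28; the last is September 28.
At the standard offset (UTC−11:30), 23:58 UTC − 11h30m = 12:28 Solua Territory standard time.
The standard-time date in Solua Territory, 17 March 2026, falls between 15 March and 28 September, so daylight saving is in effect and Solua Territory is at UTC−10:30.
23:58 UTC − 10h30m = 13:28 local.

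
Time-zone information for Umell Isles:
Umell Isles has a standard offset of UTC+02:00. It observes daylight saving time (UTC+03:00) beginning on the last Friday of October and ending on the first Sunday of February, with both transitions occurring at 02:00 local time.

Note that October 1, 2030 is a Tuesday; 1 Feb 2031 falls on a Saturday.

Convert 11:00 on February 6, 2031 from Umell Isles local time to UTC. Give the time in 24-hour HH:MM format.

09:00

1 October 2030 is a Tuesday, so Fridays fall on 4, 11, 18, 25; the last is October 25.
1 February 2031 is a Saturday, so the first Sunday is February 2.
February 6, 2031 is outside the daylight-saving period (25 October 2030 – 2 February 2031), so Umell Isles is on standard time, UTC+02:00.
11:00 local − 2h = 09:00 UTC.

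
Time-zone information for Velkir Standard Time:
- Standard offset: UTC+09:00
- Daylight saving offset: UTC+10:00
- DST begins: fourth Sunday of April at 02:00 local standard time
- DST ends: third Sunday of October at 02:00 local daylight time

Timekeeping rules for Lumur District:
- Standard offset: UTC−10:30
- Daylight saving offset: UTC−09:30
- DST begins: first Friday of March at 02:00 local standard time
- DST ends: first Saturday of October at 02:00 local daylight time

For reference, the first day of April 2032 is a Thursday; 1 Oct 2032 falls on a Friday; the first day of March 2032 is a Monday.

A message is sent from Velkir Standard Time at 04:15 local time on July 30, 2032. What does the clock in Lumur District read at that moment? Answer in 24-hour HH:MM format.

1 April 2032 is a Thursday, so the first Sunday is April 4 and the fourth is April 25.
1 October 2032 is a Friday, so the first Sunday is October 3 and the third is October 17.
July 30, 2032 falls between 25 April and 17 October, so daylight saving is in effect and Velkir Standard Time is at UTC+10:00.
04:15 Velkir Standard Time − 10h = 18:15 UTC (rolling into the previous day, 29 July 2032).
1 March 2032 is a Monday, so the first Friday is March 5.
1 October 2032 is a Friday, so the first Saturday is October 2.
At the standard offset (UTC−10:30), 18:15 UTC − 10h30m = 07:45 Lumur District standard time.
The standard-time date in Lumur District, July 29, 2032, lies within the daylight-saving period (5 March – 2 October), so Lumur District is on daylight time, UTC−09:30.
18:15 UTC − 9h30m = 08:45 Lumur District.

08:45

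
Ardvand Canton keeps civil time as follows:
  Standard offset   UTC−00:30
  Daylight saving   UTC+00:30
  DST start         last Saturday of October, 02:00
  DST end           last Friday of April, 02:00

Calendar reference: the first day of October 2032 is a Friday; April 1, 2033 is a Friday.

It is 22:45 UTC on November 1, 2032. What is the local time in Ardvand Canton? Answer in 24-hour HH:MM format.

1 October 2032 is a Friday, so Saturdays fall on 2, 9, 16, 23, 30; the last is October 30.
1 April 2033 is a Friday, so Fridays fall on 1, 8, 15, 22, 29; the last is April 29.
At the standard offset (UTC−00:30), 22:45 UTC − 0h30m = 22:15 Ardvand Canton standard time.
The standard-time date in Ardvand Canton, November 1, 2032, lies within the daylight-saving period (30 October 2032 – 29 April 2033), so Ardvand Canton is on daylight time, UTC+00:30.
22:45 UTC + 0h30m = 23:15 local.

23:15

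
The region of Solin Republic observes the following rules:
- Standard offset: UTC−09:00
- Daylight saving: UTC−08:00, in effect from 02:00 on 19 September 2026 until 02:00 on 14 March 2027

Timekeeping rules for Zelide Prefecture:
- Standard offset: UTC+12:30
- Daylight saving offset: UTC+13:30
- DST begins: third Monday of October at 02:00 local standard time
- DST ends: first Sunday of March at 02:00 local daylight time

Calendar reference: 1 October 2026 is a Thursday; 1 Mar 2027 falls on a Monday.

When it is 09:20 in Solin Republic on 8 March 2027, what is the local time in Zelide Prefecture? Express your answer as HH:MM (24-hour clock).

8 March 2027 lies within the daylight-saving period (19 September 2026 – 14 March 2027), so Solin Republic is on daylight time, UTC−08:00.
09:20 Solin Republic + 8h = 17:20 UTC.
1 October 2026 is a Thursday, so the first Monday is October 5 and the third is October 19.
1 March 2027 is a Monday, so the first Sunday is March 7.
At the standard offset (UTC+12:30), 17:20 UTC + 12h30m = 05:50 Zelide Prefecture standard time (rolling into the next day, 9 March 2027).
Daylight saving runs 19 October 2026 – 7 March 2027; the standard-time date in Zelide Prefecture, 9 March 2027, is outside that window, so Zelide Prefecture is on standard time at UTC+12:30.
17:20 UTC + 12h30m = 05:50 Zelide Prefecture (rolling into the next day, 9 March 2027).

05:50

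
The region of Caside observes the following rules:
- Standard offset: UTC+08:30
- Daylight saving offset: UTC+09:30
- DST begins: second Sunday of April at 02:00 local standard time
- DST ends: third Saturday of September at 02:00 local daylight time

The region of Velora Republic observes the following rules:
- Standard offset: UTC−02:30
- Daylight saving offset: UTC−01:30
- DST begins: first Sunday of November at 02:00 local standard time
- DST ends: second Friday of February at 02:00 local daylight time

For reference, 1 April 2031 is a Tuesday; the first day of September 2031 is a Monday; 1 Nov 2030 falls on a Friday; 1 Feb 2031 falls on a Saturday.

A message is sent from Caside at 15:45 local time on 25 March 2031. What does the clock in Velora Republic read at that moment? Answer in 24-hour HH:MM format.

04:45

1 April 2031 is a Tuesday, so the first Sunday is April 6 and the second is April 13.
1 September 2031 is a Monday, so the first Saturday is September 6 and the third is September 20.
25 March 2031 is outside the daylight-saving period (13 April – 20 September), so Caside is on standard time, UTC+08:30.
15:45 Caside − 8h30m = 07:15 UTC.
1 November 2030 is a Friday, so the first Sunday is November 3.
1 February 2031 is a Saturday, so the first Friday is February 7 and the second is February 14.
At the standard offset (UTC−02:30), 07:15 UTC − 2h30m = 04:45 Velora Republic standard time.
Daylight saving runs 3 November 2030 – 14 February 2031; the standard-time date in Velora Republic, 25 March 2031, is outside that window, so Velora Republic is on standard time at UTC−02:30.
07:15 UTC − 2h30m = 04:45 Velora Republic.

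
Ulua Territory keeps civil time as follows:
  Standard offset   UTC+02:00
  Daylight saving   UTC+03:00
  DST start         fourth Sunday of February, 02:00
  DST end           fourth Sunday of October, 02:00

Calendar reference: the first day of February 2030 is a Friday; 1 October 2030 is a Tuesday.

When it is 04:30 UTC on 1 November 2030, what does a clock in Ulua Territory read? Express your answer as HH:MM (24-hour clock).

1 February 2030 is a Friday, so the first Sunday is February 3 and the fourth is February 24.
1 October 2030 is a Tuesday, so the first Sunday is October 6 and the fourth is October 27.
At the standard offset (UTC+02:00), 04:30 UTC + 2h = 06:30 Ulua Territory standard time.
The standard-time date in Ulua Territory, 1 November 2030, is outside the daylight-saving period (24 February – 27 October), so Ulua Territory is on standard time, UTC+02:00.
04:30 UTC + 2h = 06:30 local.

06:30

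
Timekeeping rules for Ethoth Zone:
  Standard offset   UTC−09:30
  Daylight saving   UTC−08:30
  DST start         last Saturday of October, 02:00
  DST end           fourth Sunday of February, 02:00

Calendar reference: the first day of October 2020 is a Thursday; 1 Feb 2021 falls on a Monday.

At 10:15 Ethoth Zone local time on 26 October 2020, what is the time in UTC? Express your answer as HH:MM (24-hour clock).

19:45

1 October 2020 is a Thursday, so Saturdays fall on 3, 10, 17, 24, 31; the last is October 31.
1 February 2021 is a Monday, so the first Sunday is February 7 and the fourth is February 28.
26 October 2020 is outside the daylight-saving period (31 October 2020 – 28 February 2021), so Ethoth Zone is on standard time, UTC−09:30.
10:15 local + 9h30m = 19:45 UTC.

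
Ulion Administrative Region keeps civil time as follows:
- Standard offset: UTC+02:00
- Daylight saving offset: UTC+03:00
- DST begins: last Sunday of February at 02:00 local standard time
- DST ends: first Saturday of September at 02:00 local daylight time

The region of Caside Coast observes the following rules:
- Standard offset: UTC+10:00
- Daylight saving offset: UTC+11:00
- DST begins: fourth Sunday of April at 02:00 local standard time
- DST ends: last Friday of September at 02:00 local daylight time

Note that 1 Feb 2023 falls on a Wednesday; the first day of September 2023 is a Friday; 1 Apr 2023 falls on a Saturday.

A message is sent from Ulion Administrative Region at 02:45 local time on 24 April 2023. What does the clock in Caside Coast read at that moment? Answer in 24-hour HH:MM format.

10:45

1 February 2023 is a Wednesday, so Sundays fall on 5, 12, 19, 26; the last is February 26.
1 September 2023 is a Friday, so the first Saturday is September 2.
24 April 2023 lies within the daylight-saving period (26 February – 2 September), so Ulion Administrative Region is on daylight time, UTC+03:00.
02:45 Ulion Administrative Region − 3h = 23:45 UTC (rolling into the previous day, 23 April 2023).
1 April 2023 is a Saturday, so the first Sunday is April 2 and the fourth is April 23.
1 September 2023 is a Friday, so Fridays fall on 1, 8, 15, 22, 29; the last is September 29.
At the standard offset (UTC+10:00), 23:45 UTC + 10h = 09:45 Caside Coast standard time (rolling into the next day, 24 April 2023).
Daylight saving runs 23 April – 29 September; the standard-time date in Caside Coast, 24 April 2023, is inside that window, so Caside Coast is at UTC+11:00.
23:45 UTC + 11h = 10:45 Caside Coast (rolling into the next day, 24 April 2023).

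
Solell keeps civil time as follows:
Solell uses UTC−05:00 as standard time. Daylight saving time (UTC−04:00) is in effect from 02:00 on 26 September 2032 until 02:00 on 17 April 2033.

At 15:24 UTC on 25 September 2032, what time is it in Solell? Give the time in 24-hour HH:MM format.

At the standard offset (UTC−05:00), 15:24 UTC − 5h = 10:24 Solell standard time.
The standard-time date in Solell, 25 September 2032, is outside the daylight-saving period (26 September 2032 – 17 April 2033), so Solell is on standard time, UTC−05:00.
15:24 UTC − 5h = 10:24 local.

10:24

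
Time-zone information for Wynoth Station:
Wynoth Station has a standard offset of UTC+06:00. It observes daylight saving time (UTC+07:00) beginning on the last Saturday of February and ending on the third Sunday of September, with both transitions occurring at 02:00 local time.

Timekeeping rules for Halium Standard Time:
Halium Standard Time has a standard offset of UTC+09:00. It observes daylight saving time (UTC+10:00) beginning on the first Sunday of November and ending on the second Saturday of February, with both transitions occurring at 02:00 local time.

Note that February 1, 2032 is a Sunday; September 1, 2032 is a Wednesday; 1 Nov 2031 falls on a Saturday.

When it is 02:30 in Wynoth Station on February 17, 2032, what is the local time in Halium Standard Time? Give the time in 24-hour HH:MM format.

05:30

1 February 2032 is a Sunday, so Saturdays fall on 7, 14, 21, 28; the last is February 28.
1 September 2032 is a Wednesday, so the first Sunday is September 5 and the third is September 19.
February 17, 2032 is outside the daylight-saving period (28 February – 19 September), so Wynoth Station is on standard time, UTC+06:00.
02:30 Wynoth Station − 6h = 20:30 UTC (rolling into the previous day, 16 February 2032).
1 November 2031 is a Saturday, so the first Sunday is November 2.
1 February 2032 is a Sunday, so the first Saturday is February 7 and the second is February 14.
At the standard offset (UTC+09:00), 20:30 UTC + 9h = 05:30 Halium Standard Time standard time (rolling into the next day, 17 February 2032).
The standard-time date in Halium Standard Time, February 17, 2032, is outside the daylight-saving period (2 November 2031 – 14 February 2032), so Halium Standard Time is on standard time, UTC+09:00.
20:30 UTC + 9h = 05:30 Halium Standard Time (rolling into the next day, 17 February 2032).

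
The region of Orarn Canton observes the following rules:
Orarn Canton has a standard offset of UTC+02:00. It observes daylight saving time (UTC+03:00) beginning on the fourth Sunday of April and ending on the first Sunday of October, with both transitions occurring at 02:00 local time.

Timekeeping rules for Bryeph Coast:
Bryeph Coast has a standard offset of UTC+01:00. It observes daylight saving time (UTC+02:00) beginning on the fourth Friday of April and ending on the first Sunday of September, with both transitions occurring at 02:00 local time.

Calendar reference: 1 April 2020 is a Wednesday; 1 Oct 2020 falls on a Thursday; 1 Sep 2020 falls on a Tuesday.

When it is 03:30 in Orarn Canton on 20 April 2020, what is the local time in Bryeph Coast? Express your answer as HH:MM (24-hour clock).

02:30

1 April 2020 is a Wednesday, so the first Sunday is April 5 and the fourth is April 26.
1 October 2020 is a Thursday, so the first Sunday is October 4.
20 April 2020 does not fall between 26 April and 4 October, so daylight saving is not in effect and Orarn Canton is at UTC+02:00.
03:30 Orarn Canton − 2h = 01:30 UTC.
1 April 2020 is a Wednesday, so the first Friday is April 3 and the fourth is April 24.
1 September 2020 is a Tuesday, so the first Sunday is September 6.
At the standard offset (UTC+01:00), 01:30 UTC + 1h = 02:30 Bryeph Coast standard time.
Daylight saving runs 24 April – 6 September; the standard-time date in Bryeph Coast, 20 April 2020, is outside that window, so Bryeph Coast is on standard time at UTC+01:00.
01:30 UTC + 1h = 02:30 Bryeph Coast.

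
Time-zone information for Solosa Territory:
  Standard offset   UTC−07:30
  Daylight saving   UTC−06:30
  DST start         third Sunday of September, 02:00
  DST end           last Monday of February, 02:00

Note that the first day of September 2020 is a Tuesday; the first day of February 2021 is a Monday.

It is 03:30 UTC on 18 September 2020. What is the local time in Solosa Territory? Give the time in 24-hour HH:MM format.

20:00

1 September 2020 is a Tuesday, so the first Sunday is September 6 and the third is September 20.
1 February 2021 is a Monday, so Mondays fall on 1, 8, 15, 22; the last is February 22.
At the standard offset (UTC−07:30), 03:30 UTC − 7h30m = 20:00 Solosa Territory standard time (rolling into the previous day, 17 September 2020).
Daylight saving runs 20 September 2020 – 22 February 2021; the standard-time date in Solosa Territory, 17 September 2020, is outside that window, so Solosa Territory is on standard time at UTC−07:30.
03:30 UTC − 7h30m = 20:00 local (rolling into the previous day, 17 September 2020).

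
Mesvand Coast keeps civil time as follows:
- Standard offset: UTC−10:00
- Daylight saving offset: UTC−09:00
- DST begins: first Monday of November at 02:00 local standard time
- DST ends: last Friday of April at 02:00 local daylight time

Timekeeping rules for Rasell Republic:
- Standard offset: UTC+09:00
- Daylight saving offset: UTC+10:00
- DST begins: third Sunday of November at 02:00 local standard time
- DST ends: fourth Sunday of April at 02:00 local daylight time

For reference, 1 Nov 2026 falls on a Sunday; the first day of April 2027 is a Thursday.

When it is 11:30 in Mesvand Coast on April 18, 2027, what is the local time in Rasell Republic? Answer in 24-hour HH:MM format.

1 November 2026 is a Sunday, so the first Monday is November 2.
1 April 2027 is a Thursday, so Fridays fall on 2, 9, 16, 23, 30; the last is April 30.
April 18, 2027 falls between 2 November 2026 and 30 April 2027, so daylight saving is in effect and Mesvand Coast is at UTC−09:00.
11:30 Mesvand Coast + 9h = 20:30 UTC.
1 November 2026 is a Sunday, so the first Sunday is November 1 and the third is November 15.
1 April 2027 is a Thursday, so the first Sunday is April 4 and the fourth is April 25.
At the standard offset (UTC+09:00), 20:30 UTC + 9h = 05:30 Rasell Republic standard time (rolling into the next day, 19 April 2027).
The standard-time date in Rasell Republic, April 19, 2027, falls between 15 November 2026 and 25 April 2027, so daylight saving is in effect and Rasell Republic is at UTC+10:00.
20:30 UTC + 10h = 06:30 Rasell Republic (rolling into the next day, 19 April 2027).

06:30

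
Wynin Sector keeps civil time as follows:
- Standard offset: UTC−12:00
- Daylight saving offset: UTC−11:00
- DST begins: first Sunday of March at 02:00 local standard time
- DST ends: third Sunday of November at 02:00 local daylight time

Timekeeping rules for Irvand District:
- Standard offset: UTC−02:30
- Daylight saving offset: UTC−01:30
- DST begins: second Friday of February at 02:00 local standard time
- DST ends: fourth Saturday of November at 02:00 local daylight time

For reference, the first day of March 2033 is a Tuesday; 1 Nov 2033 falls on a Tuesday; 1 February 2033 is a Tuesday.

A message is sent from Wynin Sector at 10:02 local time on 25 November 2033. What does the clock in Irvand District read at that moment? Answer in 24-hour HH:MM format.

20:32

1 March 2033 is a Tuesday, so the first Sunday is March 6.
1 November 2033 is a Tuesday, so the first Sunday is November 6 and the third is November 20.
25 November 2033 is outside the daylight-saving period (6 March – 20 November), so Wynin Sector is on standard time, UTC−12:00.
10:02 Wynin Sector + 12h = 22:02 UTC.
1 February 2033 is a Tuesday, so the first Friday is February 4 and the second is February 11.
1 November 2033 is a Tuesday, so the first Saturday is November 5 and the fourth is November 26.
At the standard offset (UTC−02:30), 22:02 UTC − 2h30m = 19:32 Irvand District standard time.
The standard-time date in Irvand District, 25 November 2033, lies within the daylight-saving period (11 February – 26 November), so Irvand District is on daylight time, UTC−01:30.
22:02 UTC − 1h30m = 20:32 Irvand District.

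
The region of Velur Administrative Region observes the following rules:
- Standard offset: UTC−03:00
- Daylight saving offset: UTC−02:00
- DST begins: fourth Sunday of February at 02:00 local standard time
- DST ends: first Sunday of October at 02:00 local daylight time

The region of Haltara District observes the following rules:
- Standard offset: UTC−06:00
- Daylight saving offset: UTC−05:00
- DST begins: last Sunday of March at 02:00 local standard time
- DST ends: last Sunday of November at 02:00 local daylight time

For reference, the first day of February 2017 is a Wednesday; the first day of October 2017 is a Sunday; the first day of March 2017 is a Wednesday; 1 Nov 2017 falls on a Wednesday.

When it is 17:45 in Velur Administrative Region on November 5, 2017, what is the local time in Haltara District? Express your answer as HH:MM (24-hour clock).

15:45

1 February 2017 is a Wednesday, so the first Sunday is February 5 and the fourth is February 26.
1 October 2017 is a Sunday, so the first Sunday is October 1.
November 5, 2017 does not fall between 26 February and 1 October, so daylight saving is not in effect and Velur Administrative Region is at UTC−03:00.
17:45 Velur Administrative Region + 3h = 20:45 UTC.
1 March 2017 is a Wednesday, so Sundays fall on 5, 12, 19, 26; the last is March 26.
1 November 2017 is a Wednesday, so Sundays fall on 5, 12, 19, 26; the last is November 26.
At the standard offset (UTC−06:00), 20:45 UTC − 6h = 14:45 Haltara District standard time.
The standard-time date in Haltara District, November 5, 2017, lies within the daylight-saving period (26 March – 26 November), so Haltara District is on daylight time, UTC−05:00.
20:45 UTC − 5h = 15:45 Haltara District.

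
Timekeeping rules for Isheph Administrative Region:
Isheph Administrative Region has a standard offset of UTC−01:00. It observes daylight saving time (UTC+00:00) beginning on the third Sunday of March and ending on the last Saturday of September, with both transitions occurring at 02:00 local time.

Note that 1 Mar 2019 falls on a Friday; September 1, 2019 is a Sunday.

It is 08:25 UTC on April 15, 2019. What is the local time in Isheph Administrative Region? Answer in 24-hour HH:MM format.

1 March 2019 is a Friday, so the first Sunday is March 3 and the third is March 17.
1 September 2019 is a Sunday, so Saturdays fall on 7, 14, 21, 28; the last is September 28.
At the standard offset (UTC−01:00), 08:25 UTC − 1h = 07:25 Isheph Administrative Region standard time.
The standard-time date in Isheph Administrative Region, April 15, 2019, lies within the daylight-saving period (17 March – 28 September), so Isheph Administrative Region is on daylight time, UTC+00:00.
08:25 UTC + 0h = 08:25 local.

08:25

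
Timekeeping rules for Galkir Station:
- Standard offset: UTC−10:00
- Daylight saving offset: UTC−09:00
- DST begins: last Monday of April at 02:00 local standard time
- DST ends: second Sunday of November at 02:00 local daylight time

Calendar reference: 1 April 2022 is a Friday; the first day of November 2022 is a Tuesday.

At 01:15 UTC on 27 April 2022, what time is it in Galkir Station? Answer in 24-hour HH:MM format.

16:15

1 April 2022 is a Friday, so Mondays fall on 4, 11, 18, 25; the last is April 25.
1 November 2022 is a Tuesday, so the first Sunday is November 6 and the second is November 13.
At the standard offset (UTC−10:00), 01:15 UTC − 10h = 15:15 Galkir Station standard time (rolling into the previous day, 26 April 2022).
The standard-time date in Galkir Station, 26 April 2022, lies within the daylight-saving period (25 April – 13 November), so Galkir Station is on daylight time, UTC−09:00.
01:15 UTC − 9h = 16:15 local (rolling into the previous day, 26 April 2022).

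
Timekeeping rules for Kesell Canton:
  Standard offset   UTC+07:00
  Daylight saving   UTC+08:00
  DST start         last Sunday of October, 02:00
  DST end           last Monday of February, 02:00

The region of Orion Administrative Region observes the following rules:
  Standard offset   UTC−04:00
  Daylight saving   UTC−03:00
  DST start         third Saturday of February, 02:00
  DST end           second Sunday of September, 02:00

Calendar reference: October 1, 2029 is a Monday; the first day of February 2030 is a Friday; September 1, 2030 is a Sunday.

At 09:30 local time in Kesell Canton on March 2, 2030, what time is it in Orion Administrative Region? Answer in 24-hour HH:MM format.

23:30

1 October 2029 is a Monday, so Sundays fall on 7, 14, 21, 28; the last is October 28.
1 February 2030 is a Friday, so Mondays fall on 4, 11, 18, 25; the last is February 25.
March 2, 2030 is outside the daylight-saving period (28 October 2029 – 25 February 2030), so Kesell Canton is on standard time, UTC+07:00.
09:30 Kesell Canton − 7h = 02:30 UTC.
1 February 2030 is a Friday, so the first Saturday is February 2 and the third is February 16.
1 September 2030 is a Sunday, so the first Sunday is September 1 and the second is September 8.
At the standard offset (UTC−04:00), 02:30 UTC − 4h = 22:30 Orion Administrative Region standard time (rolling into the previous day, 1 March 2030).
The standard-time date in Orion Administrative Region, March 1, 2030, falls between 16 February and 8 September, so daylight saving is in effect and Orion Administrative Region is at UTC−03:00.
02:30 UTC − 3h = 23:30 Orion Administrative Region (rolling into the previous day, 1 March 2030).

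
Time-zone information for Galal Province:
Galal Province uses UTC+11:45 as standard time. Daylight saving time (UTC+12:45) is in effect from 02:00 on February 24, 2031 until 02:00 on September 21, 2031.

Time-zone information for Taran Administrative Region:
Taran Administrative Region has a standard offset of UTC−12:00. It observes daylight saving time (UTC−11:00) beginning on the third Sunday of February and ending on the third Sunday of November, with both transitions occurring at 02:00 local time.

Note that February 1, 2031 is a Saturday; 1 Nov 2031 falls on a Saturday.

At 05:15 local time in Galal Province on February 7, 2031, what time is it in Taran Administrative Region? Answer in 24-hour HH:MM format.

05:30

Daylight saving runs 24 February – 21 September; February 7, 2031 is outside that window, so Galal Province is on standard time at UTC+11:45.
05:15 Galal Province − 11h45m = 17:30 UTC (rolling into the previous day, 6 February 2031).
1 February 2031 is a Saturday, so the first Sunday is February 2 and the third is February 16.
1 November 2031 is a Saturday, so the first Sunday is November 2 and the third is November 16.
At the standard offset (UTC−12:00), 17:30 UTC − 12h = 05:30 Taran Administrative Region standard time.
Daylight saving runs 16 February – 16 November; the standard-time date in Taran Administrative Region, February 6, 2031, is outside that window, so Taran Administrative Region is on standard time at UTC−12:00.
17:30 UTC − 12h = 05:30 Taran Administrative Region.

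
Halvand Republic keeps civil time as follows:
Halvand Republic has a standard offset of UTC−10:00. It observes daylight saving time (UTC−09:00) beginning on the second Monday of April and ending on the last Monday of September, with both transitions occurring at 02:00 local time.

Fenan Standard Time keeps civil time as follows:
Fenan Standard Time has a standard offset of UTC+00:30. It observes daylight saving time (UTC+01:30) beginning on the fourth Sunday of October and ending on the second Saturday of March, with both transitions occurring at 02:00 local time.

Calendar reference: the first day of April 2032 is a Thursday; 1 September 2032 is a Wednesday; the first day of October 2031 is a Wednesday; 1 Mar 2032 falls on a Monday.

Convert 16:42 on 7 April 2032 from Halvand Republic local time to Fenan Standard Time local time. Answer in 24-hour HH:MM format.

03:12

1 April 2032 is a Thursday, so the first Monday is April 5 and the second is April 12.
1 September 2032 is a Wednesday, so Mondays fall on 6, 13, 20, 27; the last is September 27.
7 April 2032 is outside the daylight-saving period (12 April – 27 September), so Halvand Republic is on standard time, UTC−10:00.
16:42 Halvand Republic + 10h = 02:42 UTC (rolling into the next day, 8 April 2032).
1 October 2031 is a Wednesday, so the first Sunday is October 5 and the fourth is October 26.
1 March 2032 is a Monday, so the first Saturday is March 6 and the second is March 13.
At the standard offset (UTC+00:30), 02:42 UTC + 0h30m = 03:12 Fenan Standard Time standard time.
The standard-time date in Fenan Standard Time, 8 April 2032, does not fall between 26 October 2031 and 13 March 2032, so daylight saving is not in effect and Fenan Standard Time is at UTC+00:30.
02:42 UTC + 0h30m = 03:12 Fenan Standard Time.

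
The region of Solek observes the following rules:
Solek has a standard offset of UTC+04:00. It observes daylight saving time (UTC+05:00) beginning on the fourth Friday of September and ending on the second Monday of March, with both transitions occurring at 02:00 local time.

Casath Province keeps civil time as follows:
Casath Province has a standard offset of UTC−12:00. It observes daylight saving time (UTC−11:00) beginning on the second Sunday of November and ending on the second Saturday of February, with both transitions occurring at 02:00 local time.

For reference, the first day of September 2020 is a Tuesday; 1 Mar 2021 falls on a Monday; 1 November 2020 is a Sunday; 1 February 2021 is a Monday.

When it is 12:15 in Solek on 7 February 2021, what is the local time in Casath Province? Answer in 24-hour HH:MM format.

1 September 2020 is a Tuesday, so the first Friday is September 4 and the fourth is September 25.
1 March 2021 is a Monday, so the first Monday is March 1 and the second is March 8.
Daylight saving runs 25 September 2020 – 8 March 2021; 7 February 2021 is inside that window, so Solek is at UTC+05:00.
12:15 Solek − 5h = 07:15 UTC.
1 November 2020 is a Sunday, so the first Sunday is November 1 and the second is November 8.
1 February 2021 is a Monday, so the first Saturday is February 6 and the second is February 13.
At the standard offset (UTC−12:00), 07:15 UTC − 12h = 19:15 Casath Province standard time (rolling into the previous day, 6 February 2021).
Daylight saving runs 8 November 2020 – 13 February 2021; the standard-time date in Casath Province, 6 February 2021, is inside that window, so Casath Province is at UTC−11:00.
07:15 UTC − 11h = 20:15 Casath Province (rolling into the previous day, 6 February 2021).

20:15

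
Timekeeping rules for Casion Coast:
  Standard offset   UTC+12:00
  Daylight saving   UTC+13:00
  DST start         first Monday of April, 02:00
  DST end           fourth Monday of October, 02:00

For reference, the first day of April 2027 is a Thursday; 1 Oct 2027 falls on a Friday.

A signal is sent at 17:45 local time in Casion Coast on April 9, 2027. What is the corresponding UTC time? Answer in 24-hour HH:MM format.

04:45

1 April 2027 is a Thursday, so the first Monday is April 5.
1 October 2027 is a Friday, so the first Monday is October 4 and the fourth is October 25.
April 9, 2027 lies within the daylight-saving period (5 April – 25 October), so Casion Coast is on daylight time, UTC+13:00.
17:45 local − 13h = 04:45 UTC.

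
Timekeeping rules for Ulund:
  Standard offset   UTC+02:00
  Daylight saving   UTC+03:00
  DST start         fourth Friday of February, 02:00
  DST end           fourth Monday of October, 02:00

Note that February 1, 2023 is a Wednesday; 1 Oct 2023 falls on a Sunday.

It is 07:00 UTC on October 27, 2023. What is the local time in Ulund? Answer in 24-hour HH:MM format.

1 February 2023 is a Wednesday, so the first Friday is February 3 and the fourth is February 24.
1 October 2023 is a Sunday, so the first Monday is October 2 and the fourth is October 23.
At the standard offset (UTC+02:00), 07:00 UTC + 2h = 09:00 Ulund standard time.
The standard-time date in Ulund, October 27, 2023, is outside the daylight-saving period (24 February – 23 October), so Ulund is on standard time, UTC+02:00.
07:00 UTC + 2h = 09:00 local.

09:00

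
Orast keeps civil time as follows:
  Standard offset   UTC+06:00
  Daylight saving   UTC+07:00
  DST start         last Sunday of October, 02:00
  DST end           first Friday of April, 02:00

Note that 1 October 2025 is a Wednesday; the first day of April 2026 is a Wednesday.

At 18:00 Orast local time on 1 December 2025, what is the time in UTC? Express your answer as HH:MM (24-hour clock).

1 October 2025 is a Wednesday, so Sundays fall on 5, 12, 19, 26; the last is October 26.
1 April 2026 is a Wednesday, so the first Friday is April 3.
1 December 2025 falls between 26 October 2025 and 3 April 2026, so daylight saving is in effect and Orast is at UTC+07:00.
18:00 local − 7h = 11:00 UTC.

11:00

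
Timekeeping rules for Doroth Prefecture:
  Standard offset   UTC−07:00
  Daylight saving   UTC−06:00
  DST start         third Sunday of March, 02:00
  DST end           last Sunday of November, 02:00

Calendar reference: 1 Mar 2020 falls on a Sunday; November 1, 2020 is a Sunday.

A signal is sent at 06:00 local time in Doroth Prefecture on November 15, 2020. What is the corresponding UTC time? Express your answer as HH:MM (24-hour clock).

1 March 2020 is a Sunday, so the first Sunday is March 1 and the third is March 15.
1 November 2020 is a Sunday, so Sundays fall on 1, 8, 15, 22, 29; the last is November 29.
November 15, 2020 lies within the daylight-saving period (15 March – 29 November), so Doroth Prefecture is on daylight time, UTC−06:00.
06:00 local + 6h = 12:00 UTC.

12:00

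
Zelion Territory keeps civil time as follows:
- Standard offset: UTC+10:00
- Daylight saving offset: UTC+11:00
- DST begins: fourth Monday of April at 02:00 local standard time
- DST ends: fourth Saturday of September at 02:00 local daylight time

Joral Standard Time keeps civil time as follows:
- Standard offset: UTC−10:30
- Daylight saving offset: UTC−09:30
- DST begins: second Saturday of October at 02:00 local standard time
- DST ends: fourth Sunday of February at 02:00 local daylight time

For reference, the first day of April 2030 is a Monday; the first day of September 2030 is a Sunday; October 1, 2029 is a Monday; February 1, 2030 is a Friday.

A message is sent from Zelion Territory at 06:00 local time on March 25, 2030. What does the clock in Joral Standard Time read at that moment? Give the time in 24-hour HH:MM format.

1 April 2030 is a Monday, so the first Monday is April 1 and the fourth is April 22.
1 September 2030 is a Sunday, so the first Saturday is September 7 and the fourth is September 28.
Daylight saving runs 22 April – 28 September; March 25, 2030 is outside that window, so Zelion Territory is on standard time at UTC+10:00.
06:00 Zelion Territory − 10h = 20:00 UTC (rolling into the previous day, 24 March 2030).
1 October 2029 is a Monday, so the first Saturday is October 6 and the second is October 13.
1 February 2030 is a Friday, so the first Sunday is February 3 and the fourth is February 24.
At the standard offset (UTC−10:30), 20:00 UTC − 10h30m = 09:30 Joral Standard Time standard time.
The standard-time date in Joral Standard Time, March 24, 2030, is outside the daylight-saving period (13 October 2029 – 24 February 2030), so Joral Standard Time is on standard time, UTC−10:30.
20:00 UTC − 10h30m = 09:30 Joral Standard Time.

09:30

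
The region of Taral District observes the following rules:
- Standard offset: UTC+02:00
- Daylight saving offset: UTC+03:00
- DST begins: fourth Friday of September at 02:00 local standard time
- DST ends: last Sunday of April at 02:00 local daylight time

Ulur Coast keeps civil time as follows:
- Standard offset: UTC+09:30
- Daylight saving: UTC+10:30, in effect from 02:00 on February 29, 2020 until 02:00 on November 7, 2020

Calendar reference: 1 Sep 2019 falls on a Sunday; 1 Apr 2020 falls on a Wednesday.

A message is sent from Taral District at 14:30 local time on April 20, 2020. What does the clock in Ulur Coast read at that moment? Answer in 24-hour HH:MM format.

22:00

1 September 2019 is a Sunday, so the first Friday is September 6 and the fourth is September 27.
1 April 2020 is a Wednesday, so Sundays fall on 5, 12, 19, 26; the last is April 26.
April 20, 2020 lies within the daylight-saving period (27 September 2019 – 26 April 2020), so Taral District is on daylight time, UTC+03:00.
14:30 Taral District − 3h = 11:30 UTC.
At the standard offset (UTC+09:30), 11:30 UTC + 9h30m = 21:00 Ulur Coast standard time.
The standard-time date in Ulur Coast, April 20, 2020, lies within the daylight-saving period (29 February – 7 November), so Ulur Coast is on daylight time, UTC+10:30.
11:30 UTC + 10h30m = 22:00 Ulur Coast.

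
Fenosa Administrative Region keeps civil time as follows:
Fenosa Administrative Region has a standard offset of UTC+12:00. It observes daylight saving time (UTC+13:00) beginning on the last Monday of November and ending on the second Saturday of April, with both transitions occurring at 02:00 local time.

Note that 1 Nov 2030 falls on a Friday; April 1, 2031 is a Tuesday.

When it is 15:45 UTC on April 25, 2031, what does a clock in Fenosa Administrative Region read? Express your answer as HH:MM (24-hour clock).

03:45

1 November 2030 is a Friday, so Mondays fall on 4, 11, 18, 25; the last is November 25.
1 April 2031 is a Tuesday, so the first Saturday is April 5 and the second is April 12.
At the standard offset (UTC+12:00), 15:45 UTC + 12h = 03:45 Fenosa Administrative Region standard time (rolling into the next day, 26 April 2031).
The standard-time date in Fenosa Administrative Region, April 26, 2031, does not fall between 25 November 2030 and 12 April 2031, so daylight saving is not in effect and Fenosa Administrative Region is at UTC+12:00.
15:45 UTC + 12h = 03:45 local (rolling into the next day, 26 April 2031).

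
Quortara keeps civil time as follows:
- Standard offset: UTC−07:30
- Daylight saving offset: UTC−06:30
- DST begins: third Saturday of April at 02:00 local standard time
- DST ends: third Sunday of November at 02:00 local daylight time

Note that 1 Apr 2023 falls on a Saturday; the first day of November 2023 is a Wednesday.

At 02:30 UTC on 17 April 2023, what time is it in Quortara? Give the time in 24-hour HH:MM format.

1 April 2023 is a Saturday, so the first Saturday is April 1 and the third is April 15.
1 November 2023 is a Wednesday, so the first Sunday is November 5 and the third is November 19.
At the standard offset (UTC−07:30), 02:30 UTC − 7h30m = 19:00 Quortara standard time (rolling into the previous day, 16 April 2023).
The standard-time date in Quortara, 16 April 2023, lies within the daylight-saving period (15 April – 19 November), so Quortara is on daylight time, UTC−06:30.
02:30 UTC − 6h30m = 20:00 local (rolling into the previous day, 16 April 2023).

20:00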